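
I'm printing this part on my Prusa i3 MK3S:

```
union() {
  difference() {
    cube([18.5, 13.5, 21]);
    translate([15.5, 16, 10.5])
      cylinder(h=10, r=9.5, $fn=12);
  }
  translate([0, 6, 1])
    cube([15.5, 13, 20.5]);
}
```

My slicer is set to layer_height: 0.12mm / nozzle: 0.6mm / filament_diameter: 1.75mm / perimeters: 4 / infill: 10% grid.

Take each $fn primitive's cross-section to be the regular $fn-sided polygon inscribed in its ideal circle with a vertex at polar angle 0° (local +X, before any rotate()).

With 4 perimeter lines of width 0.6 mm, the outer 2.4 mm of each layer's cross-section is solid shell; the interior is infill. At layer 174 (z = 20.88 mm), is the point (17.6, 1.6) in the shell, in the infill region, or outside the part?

At z = 20.88 mm: the cube is present — its section is the full 18.5×13.5 rectangle; the cylinder at (15.5, 16) is not intersected at this z (z outside [10.5, 20.5]); Subtracting the remaining from the first: none of the subtracted shapes is present at this height, so the 18.5×13.5 cube is unchanged — 1 connected region; the cube at (0, 6) is present — its section is the full 15.5×13 rectangle; Taking the union: the regions partially overlap (shared area 116.25 mm²), so overlapping operands fuse into one piece — 1 connected region. Overall, the cross-section is a single solid region. The nearest boundary edge runs (18.50, 13.50)→(18.50, 0.00); distance from the point to it = 0.90 mm. The point is inside the cross-section, 0.90 mm from the nearest boundary — within the 2.4 mm shell band (4 × 0.6).

shell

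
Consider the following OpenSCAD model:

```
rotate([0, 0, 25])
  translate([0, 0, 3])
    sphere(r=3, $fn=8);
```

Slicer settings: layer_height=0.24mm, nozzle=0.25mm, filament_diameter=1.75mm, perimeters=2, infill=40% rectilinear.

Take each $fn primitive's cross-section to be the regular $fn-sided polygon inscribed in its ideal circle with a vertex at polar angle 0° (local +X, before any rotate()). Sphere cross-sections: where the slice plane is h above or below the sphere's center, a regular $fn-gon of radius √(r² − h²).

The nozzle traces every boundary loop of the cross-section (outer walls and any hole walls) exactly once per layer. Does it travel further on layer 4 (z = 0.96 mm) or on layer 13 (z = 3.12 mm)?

Layer 4 (z = 0.96): the r=3 sphere contributes a regular 8-gon of circumradius √(3²−2.04²) = 2.200 (perimeter = 2·8·2.200·sin(180°/8) = 13.47 mm); (rotated 25° about Z; rotation is an isometry so areas/perimeters/island counts are preserved). So its perimeter = 13.47 mm. Layer 13 (z = 3.12): the r=3 sphere slices to a regular 8-gon of circumradius 2.998 (√(r²−h²) with h=0.12 from center) (perimeter = 2·8·2.998·sin(180°/8) = 18.35 mm); (rotated 25° about Z; rotation is an isometry so areas/perimeters/island counts are preserved). So its perimeter = 18.35 mm. Layer 13 is larger (18.35 vs 13.47 mm).

layer 13 (z = 3.12 mm)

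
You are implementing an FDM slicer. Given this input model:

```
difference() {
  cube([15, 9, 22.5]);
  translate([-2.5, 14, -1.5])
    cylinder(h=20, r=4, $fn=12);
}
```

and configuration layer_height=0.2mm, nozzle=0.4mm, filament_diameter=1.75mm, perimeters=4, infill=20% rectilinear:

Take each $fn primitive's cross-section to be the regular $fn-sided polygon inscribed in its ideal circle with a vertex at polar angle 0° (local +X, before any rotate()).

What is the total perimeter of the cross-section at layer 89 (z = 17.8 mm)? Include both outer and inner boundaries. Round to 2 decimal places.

At z = 17.8 mm: the 15×9 cube contributes its full rectangle (perimeter 48.00 mm); the cylinder at (-2.5, 14): section is a regular 12-gon, circumradius r=4 (perimeter = 2·12·4.000·sin(180°/12) = 24.85 mm); After the difference (first − rest): starting from the 15×9 cube, the r=4 cylinder at (-2.5, 14) misses the remaining region (no effect) — boundary = 48.00 mm. Overall, the cross-section is a single solid region. Total boundary length (outer) = 48.00 mm.

48.00 mm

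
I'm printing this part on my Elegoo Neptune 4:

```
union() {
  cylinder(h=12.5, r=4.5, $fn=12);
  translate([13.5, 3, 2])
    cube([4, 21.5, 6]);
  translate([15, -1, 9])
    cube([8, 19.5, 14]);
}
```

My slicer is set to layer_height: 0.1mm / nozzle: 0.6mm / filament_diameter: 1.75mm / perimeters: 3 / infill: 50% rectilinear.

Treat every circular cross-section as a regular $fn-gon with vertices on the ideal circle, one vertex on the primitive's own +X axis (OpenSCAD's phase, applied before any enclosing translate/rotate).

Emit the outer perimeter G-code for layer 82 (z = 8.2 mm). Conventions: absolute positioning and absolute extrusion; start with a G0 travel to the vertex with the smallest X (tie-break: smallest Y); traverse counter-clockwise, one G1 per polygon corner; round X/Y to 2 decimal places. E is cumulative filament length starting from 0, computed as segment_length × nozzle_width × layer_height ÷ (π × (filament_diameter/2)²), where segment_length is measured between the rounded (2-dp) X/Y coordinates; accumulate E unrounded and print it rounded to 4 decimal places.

At z = 8.2 mm: the r=4.5 cylinder gives a regular 12-gon of circumradius 4.5 (constant along its height); the cube at (13.5, 3) does not reach this height (z outside [2, 8]); the cube at (15, -1) is absent (z outside [9, 23]); Combining (union): only the r=4.5 cylinder is present, so the union is just that shape — 1 connected region. The outline is a single polygon with 12 vertices. Extrusion per mm of travel: 0.6 × 0.1 / (π × 0.875²) = 0.024945. Accumulating E over each segment gives final E = 0.6975.

G0 X-4.50 Y0.00 Z8.20
G1 X-3.90 Y-2.25 E0.0581
G1 X-2.25 Y-3.90 E0.1163
G1 X0.00 Y-4.50 E0.1744
G1 X2.25 Y-3.90 E0.2325
G1 X3.90 Y-2.25 E0.2907
G1 X4.50 Y0.00 E0.3488
G1 X3.90 Y2.25 E0.4069
G1 X2.25 Y3.90 E0.4651
G1 X0.00 Y4.50 E0.5232
G1 X-2.25 Y3.90 E0.5812
G1 X-3.90 Y2.25 E0.6394
G1 X-4.50 Y0.00 E0.6975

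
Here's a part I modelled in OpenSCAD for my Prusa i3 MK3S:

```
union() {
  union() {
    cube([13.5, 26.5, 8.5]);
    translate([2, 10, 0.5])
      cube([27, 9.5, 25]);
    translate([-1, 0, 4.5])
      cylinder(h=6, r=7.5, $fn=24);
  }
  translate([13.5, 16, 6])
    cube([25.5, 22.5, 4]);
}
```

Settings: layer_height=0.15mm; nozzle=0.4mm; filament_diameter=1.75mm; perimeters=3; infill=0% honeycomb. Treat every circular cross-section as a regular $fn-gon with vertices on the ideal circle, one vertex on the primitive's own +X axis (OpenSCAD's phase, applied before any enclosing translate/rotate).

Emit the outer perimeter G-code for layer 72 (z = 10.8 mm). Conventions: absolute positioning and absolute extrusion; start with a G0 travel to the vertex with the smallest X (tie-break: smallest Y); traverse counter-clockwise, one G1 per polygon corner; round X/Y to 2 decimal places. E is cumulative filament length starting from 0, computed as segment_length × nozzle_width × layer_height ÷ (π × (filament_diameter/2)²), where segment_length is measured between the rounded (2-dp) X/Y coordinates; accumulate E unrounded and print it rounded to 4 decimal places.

G0 X2.00 Y10.00 Z10.80
G1 X29.00 Y10.00 E0.6735
G1 X29.00 Y19.50 E0.9105
G1 X2.00 Y19.50 E1.5840
G1 X2.00 Y10.00 E1.8210

At z = 10.8 mm: the cube does not reach this height (z outside [0, 8.5]); the 27×9.5 cube at (2, 10) contributes its full rectangle; the cylinder at (-1, 0) is absent (z outside [4.5, 10.5]); Combining (union): only the 27×9.5 cube at (2, 10) is present, so the union is just that shape — 1 connected region; the cube at (13.5, 16) does not reach this height (z outside [6, 10]); Combining (union): only that combined region is present, so the union is just that shape — 1 connected region. The outline is a single polygon with 4 vertices. Extrusion per mm of travel: 0.4 × 0.15 / (π × 0.875²) = 0.024945. Accumulating E over each segment gives final E = 1.8210.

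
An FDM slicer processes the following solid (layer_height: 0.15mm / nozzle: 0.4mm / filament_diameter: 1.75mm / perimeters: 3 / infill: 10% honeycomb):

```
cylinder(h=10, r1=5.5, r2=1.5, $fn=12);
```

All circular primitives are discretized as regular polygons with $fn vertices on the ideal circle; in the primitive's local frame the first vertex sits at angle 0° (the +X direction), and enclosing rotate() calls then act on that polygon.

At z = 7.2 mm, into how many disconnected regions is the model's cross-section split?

1

At z = 7.2 mm: the cone (r1=5.5→r2=1.5) has section circumradius 2.620 here — a regular 12-gon. The result has 1 disconnected region.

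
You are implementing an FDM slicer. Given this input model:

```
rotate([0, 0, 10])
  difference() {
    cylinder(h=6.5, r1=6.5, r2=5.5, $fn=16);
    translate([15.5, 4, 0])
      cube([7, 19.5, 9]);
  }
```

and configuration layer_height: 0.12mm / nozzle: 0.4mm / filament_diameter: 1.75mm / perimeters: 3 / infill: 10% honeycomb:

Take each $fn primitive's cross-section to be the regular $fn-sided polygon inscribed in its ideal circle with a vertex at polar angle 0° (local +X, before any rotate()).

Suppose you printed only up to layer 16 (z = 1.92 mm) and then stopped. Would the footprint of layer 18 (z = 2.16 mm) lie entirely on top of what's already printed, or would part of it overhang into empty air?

Compare the two slices. At z = 1.92: the cone (r1=6.5→r2=5.5) has section circumradius 6.205 here — a regular 16-gon (area = (16/2)·6.205²·sin(360°/16) = 117.86 mm²); the cube at (15.5, 4) (footprint 7×19.5) is included at this height (area 136.50 mm²); Subtracting the remaining from the first: starting from the cone (117.86 mm²), the 7×19.5 cube at (15.5, 4) misses the remaining region (no effect) — area = 117.86 mm²; (rotated 10° about Z; rotation is an isometry so areas/perimeters/island counts are preserved). At z = 2.16: the cone: at t=0.332 of its height the radius interpolates to r₁+(r₂−r₁)t = 6.168, giving a regular 16-gon of that circumradius (area = (16/2)·6.168²·sin(360°/16) = 116.46 mm²); the cube at (15.5, 4) (footprint 7×19.5) is included at this height (area 136.50 mm²); Subtracting the remaining from the first: starting from the cone (116.46 mm²), the 7×19.5 cube at (15.5, 4) misses the remaining region (no effect) — area = 116.46 mm²; (whole slice rotated 10° about Z — lengths, areas and connectivity unchanged). Checking containment: the cross-section at z = 2.16 is a subset of the cross-section at z = 1.92.

entirely on top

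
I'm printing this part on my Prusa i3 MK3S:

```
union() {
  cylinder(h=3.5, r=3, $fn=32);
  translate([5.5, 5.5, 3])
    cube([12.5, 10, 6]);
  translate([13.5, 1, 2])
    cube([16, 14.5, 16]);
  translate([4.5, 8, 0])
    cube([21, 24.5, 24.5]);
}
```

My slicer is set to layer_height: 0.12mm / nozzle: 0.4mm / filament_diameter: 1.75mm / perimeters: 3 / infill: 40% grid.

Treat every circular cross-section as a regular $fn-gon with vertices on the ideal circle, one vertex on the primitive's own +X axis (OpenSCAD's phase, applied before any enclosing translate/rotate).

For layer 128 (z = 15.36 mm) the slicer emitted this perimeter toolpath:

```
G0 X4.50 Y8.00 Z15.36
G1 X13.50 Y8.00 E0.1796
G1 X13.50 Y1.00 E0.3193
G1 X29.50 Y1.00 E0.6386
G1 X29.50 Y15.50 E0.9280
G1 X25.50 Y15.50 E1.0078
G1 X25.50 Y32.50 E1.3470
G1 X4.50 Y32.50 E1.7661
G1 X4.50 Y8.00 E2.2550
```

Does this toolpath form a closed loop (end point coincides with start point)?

yes

Start point (G0): (4.50, 8.00). End point (last G1): the path returns to the start — closed.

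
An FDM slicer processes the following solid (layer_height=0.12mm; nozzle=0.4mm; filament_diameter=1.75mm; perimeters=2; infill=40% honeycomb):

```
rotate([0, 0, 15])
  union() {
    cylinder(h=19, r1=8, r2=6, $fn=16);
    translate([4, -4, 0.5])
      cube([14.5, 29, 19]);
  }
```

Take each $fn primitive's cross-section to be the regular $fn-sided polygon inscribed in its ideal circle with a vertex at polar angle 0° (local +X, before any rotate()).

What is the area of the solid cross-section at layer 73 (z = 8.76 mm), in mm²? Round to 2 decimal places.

551.53 mm²

At z = 8.76 mm: the cone contributes a regular 16-gon of circumradius 7.078 (interpolated between r1=8 and r2=6 at t=0.461) (area = (16/2)·7.078²·sin(360°/16) = 153.37 mm²); the 14.5×29 cube at (4, -4) contributes its full rectangle (area 420.50 mm²); Combining (union): the regions partially overlap — summed areas 573.87 mm² minus the doubly-counted overlap 22.34 mm² gives 551.53 mm² — area = 551.53 mm²; (whole slice rotated 15° about Z — lengths, areas and connectivity unchanged). Overall, the cross-section is a single solid region. Net area = 551.53 mm².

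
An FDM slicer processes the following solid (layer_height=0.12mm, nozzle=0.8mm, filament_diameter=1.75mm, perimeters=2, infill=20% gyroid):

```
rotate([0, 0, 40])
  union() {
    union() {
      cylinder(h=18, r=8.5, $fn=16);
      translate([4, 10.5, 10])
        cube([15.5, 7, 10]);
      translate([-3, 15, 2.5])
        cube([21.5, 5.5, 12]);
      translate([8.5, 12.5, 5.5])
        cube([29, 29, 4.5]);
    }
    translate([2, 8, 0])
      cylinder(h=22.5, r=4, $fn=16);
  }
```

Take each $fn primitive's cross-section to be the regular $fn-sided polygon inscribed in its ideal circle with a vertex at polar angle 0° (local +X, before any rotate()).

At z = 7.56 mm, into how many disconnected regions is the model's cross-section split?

At z = 7.56 mm: the cylinder: section is a regular 16-gon, circumradius r=8.5; the cube at (4, 10.5) does not reach this height (z outside [10, 20]); the 21.5×5.5 cube at (-3, 15) contributes its full rectangle; the 29×29 cube at (8.5, 12.5) contributes its full rectangle; Combining (union): the regions partially overlap (shared area 55.00 mm²), so overlapping operands fuse into one piece — 2 connected regions; the cylinder at (2, 8): section is a regular 16-gon, circumradius r=4; Merging all regions: the regions partially overlap (shared area 23.10 mm²), so overlapping operands fuse into one piece — 2 connected regions; (whole slice rotated 40° about Z — lengths, areas and connectivity unchanged). The result has 2 disconnected regions.

2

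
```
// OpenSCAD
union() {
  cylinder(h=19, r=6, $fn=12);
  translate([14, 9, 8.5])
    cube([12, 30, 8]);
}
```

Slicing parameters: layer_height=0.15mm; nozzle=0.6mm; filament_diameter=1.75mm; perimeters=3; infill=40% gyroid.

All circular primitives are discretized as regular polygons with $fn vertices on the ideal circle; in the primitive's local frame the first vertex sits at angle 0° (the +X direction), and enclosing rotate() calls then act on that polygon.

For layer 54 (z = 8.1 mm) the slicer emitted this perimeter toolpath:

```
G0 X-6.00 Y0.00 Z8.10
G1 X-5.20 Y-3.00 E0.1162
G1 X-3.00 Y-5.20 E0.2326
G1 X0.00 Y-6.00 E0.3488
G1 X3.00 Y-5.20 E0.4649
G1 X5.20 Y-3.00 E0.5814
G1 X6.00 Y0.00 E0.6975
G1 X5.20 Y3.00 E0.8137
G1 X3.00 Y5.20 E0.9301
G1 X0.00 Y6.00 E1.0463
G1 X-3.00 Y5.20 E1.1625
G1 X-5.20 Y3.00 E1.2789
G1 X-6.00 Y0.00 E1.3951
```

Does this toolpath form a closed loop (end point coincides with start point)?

Start point (G0): (-6.00, 0.00). End point (last G1): the path returns to the start — closed.

yes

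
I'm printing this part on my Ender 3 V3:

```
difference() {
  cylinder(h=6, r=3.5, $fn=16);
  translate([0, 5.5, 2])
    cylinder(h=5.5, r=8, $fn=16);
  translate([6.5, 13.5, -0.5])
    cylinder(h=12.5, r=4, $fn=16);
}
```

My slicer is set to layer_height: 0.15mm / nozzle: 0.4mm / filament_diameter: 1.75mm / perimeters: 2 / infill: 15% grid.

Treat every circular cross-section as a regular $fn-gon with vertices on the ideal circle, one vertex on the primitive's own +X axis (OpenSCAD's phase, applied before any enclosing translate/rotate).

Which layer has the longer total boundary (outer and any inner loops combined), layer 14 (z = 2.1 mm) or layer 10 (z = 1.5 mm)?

layer 10 (z = 1.5 mm)

Layer 14 (z = 2.1): the r=3.5 cylinder gives a regular 16-gon of circumradius 3.5 (constant along its height) (perimeter = 2·16·3.500·sin(180°/16) = 21.85 mm); the r=8 cylinder at (0, 5.5) gives a regular 16-gon of circumradius 8 (constant along its height) (perimeter = 2·16·8.000·sin(180°/16) = 49.94 mm); the cylinder at (6.5, 13.5): section is a regular 16-gon, circumradius r=4 (perimeter = 2·16·4.000·sin(180°/16) = 24.97 mm); After the difference (first − rest): starting from the r=3.5 cylinder, the r=8 cylinder at (0, 5.5) partially overlaps it — only the 32.99 mm² overlap (of its 195.93 mm²) is removed, clipping the outline; the r=4 cylinder at (6.5, 13.5) misses the remaining region (no effect) — boundary = 12.54 mm. So its perimeter = 12.54 mm. Layer 10 (z = 1.5): the cylinder: section is a regular 16-gon, circumradius r=3.5 (perimeter = 2·16·3.500·sin(180°/16) = 21.85 mm); the cylinder at (0, 5.5) is not intersected at this z (z outside [2, 7.5]); the r=4 cylinder at (6.5, 13.5) gives a regular 16-gon of circumradius 4 (constant along its height) (perimeter = 2·16·4.000·sin(180°/16) = 24.97 mm); After the difference (first − rest): starting from the r=3.5 cylinder, the r=4 cylinder at (6.5, 13.5) misses the remaining region (no effect) — boundary = 21.85 mm. So its perimeter = 21.85 mm. Layer 10 is larger (21.85 vs 12.54 mm).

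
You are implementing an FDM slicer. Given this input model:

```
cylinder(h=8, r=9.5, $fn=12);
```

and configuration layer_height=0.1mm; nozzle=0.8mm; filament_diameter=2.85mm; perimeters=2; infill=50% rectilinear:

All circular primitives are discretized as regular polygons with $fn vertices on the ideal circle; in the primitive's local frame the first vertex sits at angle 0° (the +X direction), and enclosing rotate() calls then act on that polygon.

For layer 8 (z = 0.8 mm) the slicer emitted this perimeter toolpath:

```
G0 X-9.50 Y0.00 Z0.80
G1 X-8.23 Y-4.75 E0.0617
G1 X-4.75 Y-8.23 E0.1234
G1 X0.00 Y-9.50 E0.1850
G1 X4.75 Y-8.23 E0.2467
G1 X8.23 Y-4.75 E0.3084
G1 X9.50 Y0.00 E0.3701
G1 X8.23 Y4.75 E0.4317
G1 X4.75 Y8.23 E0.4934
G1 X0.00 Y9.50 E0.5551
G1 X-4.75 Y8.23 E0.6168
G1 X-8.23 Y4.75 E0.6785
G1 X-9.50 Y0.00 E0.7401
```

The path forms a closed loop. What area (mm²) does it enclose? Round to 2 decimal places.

Apply the shoelace formula to the sequence of (X, Y) vertices; enclosed area = 270.84 mm².

270.84 mm²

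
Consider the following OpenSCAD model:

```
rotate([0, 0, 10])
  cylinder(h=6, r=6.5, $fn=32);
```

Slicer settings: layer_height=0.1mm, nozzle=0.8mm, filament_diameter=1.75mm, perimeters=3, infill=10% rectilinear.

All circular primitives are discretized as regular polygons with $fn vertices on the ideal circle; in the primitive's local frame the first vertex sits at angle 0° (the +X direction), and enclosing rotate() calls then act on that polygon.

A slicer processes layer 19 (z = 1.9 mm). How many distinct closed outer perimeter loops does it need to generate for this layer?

1

At z = 1.9 mm: the r=6.5 cylinder contributes a regular 32-gon of circumradius 6.5; (rotated 10° about Z; rotation is an isometry so areas/perimeters/island counts are preserved). The result has 1 disconnected region.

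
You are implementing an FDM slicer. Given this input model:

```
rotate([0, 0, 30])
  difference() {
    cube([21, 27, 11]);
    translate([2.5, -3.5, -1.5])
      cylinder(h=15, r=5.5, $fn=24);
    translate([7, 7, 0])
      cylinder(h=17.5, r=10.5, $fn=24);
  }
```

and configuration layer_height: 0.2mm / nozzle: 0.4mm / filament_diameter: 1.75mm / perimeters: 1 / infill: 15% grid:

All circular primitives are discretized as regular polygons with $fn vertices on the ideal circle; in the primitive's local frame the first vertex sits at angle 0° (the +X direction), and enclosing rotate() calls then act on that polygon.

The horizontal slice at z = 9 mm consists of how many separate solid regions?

At z = 9 mm: the cube is present — its section is the full 21×27 rectangle; the cylinder at (2.5, -3.5): section is a regular 24-gon, circumradius r=5.5; the r=10.5 cylinder at (7, 7) gives a regular 24-gon of circumradius 10.5 (constant along its height); Subtracting the remaining from the first: starting from the 21×27 cube, the r=5.5 cylinder at (2.5, -3.5) partially overlaps it — only the 10.18 mm² overlap (of its 93.95 mm²) is removed, clipping the outline; the r=10.5 cylinder at (7, 7) partially overlaps it — only the 258.71 mm² overlap (of its 342.42 mm²) is removed, clipping the outline — 1 connected region; (rotated 30° about Z; rotation is an isometry so areas/perimeters/island counts are preserved). The result has 1 disconnected region.

1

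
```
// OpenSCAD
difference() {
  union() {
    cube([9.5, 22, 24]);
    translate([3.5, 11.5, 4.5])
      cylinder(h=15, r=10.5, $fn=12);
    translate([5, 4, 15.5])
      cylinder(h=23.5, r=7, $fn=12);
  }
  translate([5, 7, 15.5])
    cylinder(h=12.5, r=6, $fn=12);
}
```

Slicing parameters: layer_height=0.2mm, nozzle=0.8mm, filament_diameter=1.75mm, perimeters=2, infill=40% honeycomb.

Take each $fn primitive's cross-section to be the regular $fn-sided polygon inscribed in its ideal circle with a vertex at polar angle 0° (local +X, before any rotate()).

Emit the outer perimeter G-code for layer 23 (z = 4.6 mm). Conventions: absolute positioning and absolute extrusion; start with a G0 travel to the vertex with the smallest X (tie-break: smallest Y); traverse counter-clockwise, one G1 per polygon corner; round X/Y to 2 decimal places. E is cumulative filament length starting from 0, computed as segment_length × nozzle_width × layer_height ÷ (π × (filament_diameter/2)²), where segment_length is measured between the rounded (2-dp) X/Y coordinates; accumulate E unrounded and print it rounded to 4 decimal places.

G0 X-7.00 Y11.50 Z4.60
G1 X-5.59 Y6.25 E0.3616
G1 X-1.75 Y2.41 E0.7229
G1 X0.00 Y1.94 E0.8434
G1 X0.00 Y0.00 E0.9724
G1 X9.50 Y0.00 E1.6044
G1 X9.50 Y3.16 E1.8146
G1 X12.59 Y6.25 E2.1053
G1 X14.00 Y11.50 E2.4669
G1 X12.59 Y16.75 E2.8285
G1 X9.50 Y19.84 E3.1192
G1 X9.50 Y22.00 E3.2629
G1 X0.00 Y22.00 E3.8948
G1 X0.00 Y21.06 E3.9573
G1 X-1.75 Y20.59 E4.0779
G1 X-5.59 Y16.75 E4.4391
G1 X-7.00 Y11.50 E4.8007

At z = 4.6 mm: the cube (footprint 9.5×22) is included at this height; the r=10.5 cylinder at (3.5, 11.5) gives a regular 12-gon of circumradius 10.5 (constant along its height); the cylinder at (5, 4) is absent (z outside [15.5, 39]); Merging all regions: the regions partially overlap (shared area 186.16 mm²), so overlapping operands fuse into one piece — 1 connected region; the cylinder at (5, 7) is absent (z outside [15.5, 28]); Taking the first minus the rest: none of the subtracted shapes is present at this height, so that combined region is unchanged — 1 connected region. The outline is a single polygon with 16 vertices. Extrusion per mm of travel: 0.8 × 0.2 / (π × 0.875²) = 0.066520. Accumulating E over each segment gives final E = 4.8007.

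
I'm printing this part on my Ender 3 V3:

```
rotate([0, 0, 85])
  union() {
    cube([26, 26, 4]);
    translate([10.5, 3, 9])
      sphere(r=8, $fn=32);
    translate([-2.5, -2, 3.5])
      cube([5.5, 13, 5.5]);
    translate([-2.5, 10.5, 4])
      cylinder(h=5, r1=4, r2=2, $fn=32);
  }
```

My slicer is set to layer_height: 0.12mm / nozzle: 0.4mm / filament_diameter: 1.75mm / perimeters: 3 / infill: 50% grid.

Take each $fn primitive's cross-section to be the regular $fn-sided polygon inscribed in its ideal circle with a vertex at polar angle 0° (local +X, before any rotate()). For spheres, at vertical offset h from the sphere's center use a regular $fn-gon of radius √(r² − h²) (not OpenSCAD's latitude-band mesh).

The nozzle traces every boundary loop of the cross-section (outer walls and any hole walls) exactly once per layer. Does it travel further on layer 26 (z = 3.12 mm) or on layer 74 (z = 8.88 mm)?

layer 26 (z = 3.12 mm)

Layer 26 (z = 3.12): the cube is present — its section is the full 26×26 rectangle (perimeter 104.00 mm); the sphere at (10.5, 3): section is a regular 32-gon, circumradius = √(r²−h²) = √(8²−5.88²) = 5.425 (perimeter = 2·32·5.425·sin(180°/32) = 34.03 mm); the cube at (-2.5, -2) does not reach this height (z outside [3.5, 9]); the cone at (-2.5, 10.5) does not reach this height (z outside [4, 9]); Taking the union: the regions partially overlap (shared area 76.62 mm²), so the edge portions inside another operand are dropped and the merged outline is re-measured after clipping — boundary = 105.63 mm; (whole slice rotated 85° about Z — lengths, areas and connectivity unchanged). So its perimeter = 105.63 mm. Layer 74 (z = 8.88): the cube does not reach this height (z outside [0, 4]); the r=8 sphere at (10.5, 3) contributes a regular 32-gon of circumradius √(8²−0.12²) = 7.999 (perimeter = 2·32·7.999·sin(180°/32) = 50.18 mm); the cube at (-2.5, -2) is present — its section is the full 5.5×13 rectangle (perimeter 37.00 mm); the cone at (-2.5, 10.5) contributes a regular 32-gon of circumradius 2.048 (interpolated between r1=4 and r2=2 at t=0.976) (perimeter = 2·32·2.048·sin(180°/32) = 12.85 mm); Taking the union: the regions partially overlap (shared area 5.99 mm²), so the edge portions inside another operand are dropped and the merged outline is re-measured after clipping — boundary = 80.87 mm; (rotated 85° about Z; rotation is an isometry so areas/perimeters/island counts are preserved). So its perimeter = 80.87 mm. Layer 26 is larger (105.63 vs 80.87 mm).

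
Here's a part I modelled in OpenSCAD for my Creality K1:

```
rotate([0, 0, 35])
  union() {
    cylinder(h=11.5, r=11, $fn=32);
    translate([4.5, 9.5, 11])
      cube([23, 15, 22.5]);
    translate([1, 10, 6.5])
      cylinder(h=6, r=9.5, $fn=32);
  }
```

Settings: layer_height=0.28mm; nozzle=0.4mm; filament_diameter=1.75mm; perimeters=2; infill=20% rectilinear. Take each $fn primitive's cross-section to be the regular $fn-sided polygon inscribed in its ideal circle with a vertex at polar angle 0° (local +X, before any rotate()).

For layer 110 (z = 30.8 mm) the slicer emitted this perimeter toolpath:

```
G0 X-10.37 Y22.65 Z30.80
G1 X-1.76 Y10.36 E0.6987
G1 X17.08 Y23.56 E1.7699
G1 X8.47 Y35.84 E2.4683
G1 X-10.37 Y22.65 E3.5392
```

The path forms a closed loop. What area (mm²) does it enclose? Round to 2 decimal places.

345.06 mm²

Apply the shoelace formula to the sequence of (X, Y) vertices; enclosed area = 345.06 mm².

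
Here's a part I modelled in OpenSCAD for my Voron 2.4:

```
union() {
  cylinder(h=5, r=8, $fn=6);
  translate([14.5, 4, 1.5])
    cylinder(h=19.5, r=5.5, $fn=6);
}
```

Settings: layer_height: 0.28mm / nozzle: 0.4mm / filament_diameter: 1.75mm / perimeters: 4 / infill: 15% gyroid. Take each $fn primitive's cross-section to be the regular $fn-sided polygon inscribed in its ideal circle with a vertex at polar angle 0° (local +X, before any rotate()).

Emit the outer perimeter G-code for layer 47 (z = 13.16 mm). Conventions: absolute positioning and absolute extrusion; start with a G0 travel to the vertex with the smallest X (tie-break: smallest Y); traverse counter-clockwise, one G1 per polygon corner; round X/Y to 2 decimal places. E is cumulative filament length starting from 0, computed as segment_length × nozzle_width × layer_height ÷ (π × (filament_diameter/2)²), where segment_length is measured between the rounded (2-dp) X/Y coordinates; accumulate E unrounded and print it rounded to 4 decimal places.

G0 X9.00 Y4.00 Z13.16
G1 X11.75 Y-0.76 E0.2560
G1 X17.25 Y-0.76 E0.5121
G1 X20.00 Y4.00 E0.7681
G1 X17.25 Y8.76 E1.0240
G1 X11.75 Y8.76 E1.2801
G1 X9.00 Y4.00 E1.5361

At z = 13.16 mm: the cylinder does not reach this height (z outside [0, 5]); the r=5.5 cylinder at (14.5, 4) gives a regular 6-gon of circumradius 5.5 (constant along its height); Merging all regions: only the r=5.5 cylinder at (14.5, 4) is present, so the union is just that shape — 1 connected region. The outline is a single polygon with 6 vertices. Extrusion per mm of travel: 0.4 × 0.28 / (π × 0.875²) = 0.046564. Accumulating E over each segment gives final E = 1.5361.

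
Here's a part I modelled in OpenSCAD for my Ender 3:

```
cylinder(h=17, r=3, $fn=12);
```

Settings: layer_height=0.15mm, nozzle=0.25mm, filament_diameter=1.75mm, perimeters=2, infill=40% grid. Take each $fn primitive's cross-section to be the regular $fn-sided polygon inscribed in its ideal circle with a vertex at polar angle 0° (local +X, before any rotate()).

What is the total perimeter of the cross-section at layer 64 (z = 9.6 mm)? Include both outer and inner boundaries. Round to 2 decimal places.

At z = 9.6 mm: the r=3 cylinder gives a regular 12-gon of circumradius 3 (constant along its height) (perimeter = 2·12·3.000·sin(180°/12) = 18.63 mm). Overall, the cross-section is a single solid region. Total boundary length (outer) = 18.63 mm.

18.63 mm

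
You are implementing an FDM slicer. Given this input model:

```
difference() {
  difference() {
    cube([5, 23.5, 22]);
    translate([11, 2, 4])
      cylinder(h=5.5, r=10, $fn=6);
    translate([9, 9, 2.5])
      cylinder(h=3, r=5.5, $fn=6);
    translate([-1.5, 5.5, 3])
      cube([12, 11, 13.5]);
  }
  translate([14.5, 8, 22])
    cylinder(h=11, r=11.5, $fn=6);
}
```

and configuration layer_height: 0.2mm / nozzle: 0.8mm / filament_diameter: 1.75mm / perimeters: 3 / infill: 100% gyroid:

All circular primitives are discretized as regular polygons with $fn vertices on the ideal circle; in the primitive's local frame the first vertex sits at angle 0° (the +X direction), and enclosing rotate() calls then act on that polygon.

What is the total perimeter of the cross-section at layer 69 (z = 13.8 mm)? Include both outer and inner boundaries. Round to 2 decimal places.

45.00 mm

At z = 13.8 mm: the cube (footprint 5×23.5) is included at this height (perimeter 57.00 mm); the cylinder at (11, 2) is absent (z outside [4, 9.5]); the cylinder at (9, 9) is not intersected at this z (z outside [2.5, 5.5]); the cube at (-1.5, 5.5) is present — its section is the full 12×11 rectangle (perimeter 46.00 mm); Subtracting the remaining from the first: starting from the 5×23.5 cube, the 12×11 cube at (-1.5, 5.5) partially overlaps it — only the 55.00 mm² overlap (of its 132.00 mm²) is removed, clipping the outline — boundary = 45.00 mm; the cylinder at (14.5, 8) does not reach this height (z outside [22, 33]); Subtracting the remaining from the first: none of the subtracted shapes is present at this height, so the result so far is unchanged — boundary = 45.00 mm. Overall, the cross-section has 2 separate islands. Total boundary length (outer) = 45.00 mm.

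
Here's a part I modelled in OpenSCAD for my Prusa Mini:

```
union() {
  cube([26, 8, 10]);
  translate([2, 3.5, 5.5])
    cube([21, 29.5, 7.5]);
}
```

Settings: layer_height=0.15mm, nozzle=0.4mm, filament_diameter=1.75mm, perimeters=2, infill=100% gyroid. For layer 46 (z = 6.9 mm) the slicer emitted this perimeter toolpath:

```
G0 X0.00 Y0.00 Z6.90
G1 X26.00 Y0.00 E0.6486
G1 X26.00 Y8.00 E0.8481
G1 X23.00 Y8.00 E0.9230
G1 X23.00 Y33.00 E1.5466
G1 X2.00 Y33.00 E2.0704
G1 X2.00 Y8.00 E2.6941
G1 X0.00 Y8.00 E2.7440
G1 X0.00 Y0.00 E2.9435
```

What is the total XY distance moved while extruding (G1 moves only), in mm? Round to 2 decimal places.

118.00 mm

Sum the Euclidean lengths of each G1 segment: total = 118.00 mm.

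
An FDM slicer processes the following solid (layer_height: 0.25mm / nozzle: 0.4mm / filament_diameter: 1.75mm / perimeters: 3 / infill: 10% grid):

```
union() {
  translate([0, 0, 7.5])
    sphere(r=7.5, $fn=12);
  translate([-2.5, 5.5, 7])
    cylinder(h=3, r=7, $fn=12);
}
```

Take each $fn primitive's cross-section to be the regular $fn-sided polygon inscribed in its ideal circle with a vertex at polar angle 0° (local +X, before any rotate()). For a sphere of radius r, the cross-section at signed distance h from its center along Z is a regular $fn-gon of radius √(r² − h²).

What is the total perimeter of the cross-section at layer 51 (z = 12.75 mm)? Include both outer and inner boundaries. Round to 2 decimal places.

33.27 mm

At z = 12.75 mm: the sphere: section is a regular 12-gon, circumradius = √(r²−h²) = √(7.5²−5.25²) = 5.356 (perimeter = 2·12·5.356·sin(180°/12) = 33.27 mm); the cylinder at (-2.5, 5.5) is not intersected at this z (z outside [7, 10]); Taking the union: only the r=7.5 sphere is present, so the union is just that shape — boundary = 33.27 mm. Overall, the cross-section is a single solid region. Total boundary length (outer) = 33.27 mm.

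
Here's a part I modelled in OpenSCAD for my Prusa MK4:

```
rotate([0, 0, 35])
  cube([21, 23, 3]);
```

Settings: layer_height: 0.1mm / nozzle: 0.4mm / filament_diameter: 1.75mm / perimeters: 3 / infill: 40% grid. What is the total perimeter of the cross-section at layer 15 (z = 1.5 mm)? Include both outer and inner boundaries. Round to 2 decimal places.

88.00 mm

At z = 1.5 mm: the cube is present — its section is the full 21×23 rectangle (perimeter 88.00 mm); (whole slice rotated 35° about Z — lengths, areas and connectivity unchanged). Overall, the cross-section is a single solid region. Total boundary length (outer) = 88.00 mm.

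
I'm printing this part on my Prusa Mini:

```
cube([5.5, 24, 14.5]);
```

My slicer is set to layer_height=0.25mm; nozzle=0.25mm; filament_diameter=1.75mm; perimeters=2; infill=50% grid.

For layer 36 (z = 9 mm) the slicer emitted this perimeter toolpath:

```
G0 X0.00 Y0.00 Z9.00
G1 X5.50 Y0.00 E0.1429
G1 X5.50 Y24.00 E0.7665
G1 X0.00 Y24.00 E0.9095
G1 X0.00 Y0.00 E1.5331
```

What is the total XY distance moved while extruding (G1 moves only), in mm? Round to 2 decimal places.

59.00 mm

Sum the Euclidean lengths of each G1 segment: total = 59.00 mm.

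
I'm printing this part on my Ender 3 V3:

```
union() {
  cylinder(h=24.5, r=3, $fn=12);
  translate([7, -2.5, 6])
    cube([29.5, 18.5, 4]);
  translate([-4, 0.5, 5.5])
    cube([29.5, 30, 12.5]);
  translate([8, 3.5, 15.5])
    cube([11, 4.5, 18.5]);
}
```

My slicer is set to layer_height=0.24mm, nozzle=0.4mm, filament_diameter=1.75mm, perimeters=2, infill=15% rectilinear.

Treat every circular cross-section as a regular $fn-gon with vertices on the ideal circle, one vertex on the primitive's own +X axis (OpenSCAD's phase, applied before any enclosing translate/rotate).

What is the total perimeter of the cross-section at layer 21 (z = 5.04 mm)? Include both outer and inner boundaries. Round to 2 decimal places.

18.63 mm

At z = 5.04 mm: the r=3 cylinder gives a regular 12-gon of circumradius 3 (constant along its height) (perimeter = 2·12·3.000·sin(180°/12) = 18.63 mm); the cube at (7, -2.5) does not reach this height (z outside [6, 10]); the cube at (-4, 0.5) does not reach this height (z outside [5.5, 18]); the cube at (8, 3.5) is not intersected at this z (z outside [15.5, 34]); Combining (union): only the r=3 cylinder is present, so the union is just that shape — boundary = 18.63 mm. Overall, the cross-section is a single solid region. Total boundary length (outer) = 18.63 mm.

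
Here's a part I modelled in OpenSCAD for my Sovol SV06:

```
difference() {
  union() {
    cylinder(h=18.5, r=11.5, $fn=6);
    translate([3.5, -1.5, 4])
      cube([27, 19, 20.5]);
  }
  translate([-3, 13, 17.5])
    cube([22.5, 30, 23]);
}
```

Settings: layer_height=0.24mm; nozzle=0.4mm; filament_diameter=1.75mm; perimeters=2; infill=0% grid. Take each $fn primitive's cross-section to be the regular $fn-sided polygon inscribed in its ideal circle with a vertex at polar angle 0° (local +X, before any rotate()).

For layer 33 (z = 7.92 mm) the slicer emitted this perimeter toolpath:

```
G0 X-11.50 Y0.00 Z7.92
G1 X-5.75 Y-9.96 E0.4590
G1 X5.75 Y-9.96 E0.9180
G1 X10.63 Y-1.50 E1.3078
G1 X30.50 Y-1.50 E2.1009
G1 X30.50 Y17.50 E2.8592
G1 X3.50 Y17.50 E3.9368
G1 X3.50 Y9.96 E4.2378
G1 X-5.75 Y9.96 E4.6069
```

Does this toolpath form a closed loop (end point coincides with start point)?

no

Start point (G0): (-11.50, 0.00). End point (last G1): the path does not return to the start — open.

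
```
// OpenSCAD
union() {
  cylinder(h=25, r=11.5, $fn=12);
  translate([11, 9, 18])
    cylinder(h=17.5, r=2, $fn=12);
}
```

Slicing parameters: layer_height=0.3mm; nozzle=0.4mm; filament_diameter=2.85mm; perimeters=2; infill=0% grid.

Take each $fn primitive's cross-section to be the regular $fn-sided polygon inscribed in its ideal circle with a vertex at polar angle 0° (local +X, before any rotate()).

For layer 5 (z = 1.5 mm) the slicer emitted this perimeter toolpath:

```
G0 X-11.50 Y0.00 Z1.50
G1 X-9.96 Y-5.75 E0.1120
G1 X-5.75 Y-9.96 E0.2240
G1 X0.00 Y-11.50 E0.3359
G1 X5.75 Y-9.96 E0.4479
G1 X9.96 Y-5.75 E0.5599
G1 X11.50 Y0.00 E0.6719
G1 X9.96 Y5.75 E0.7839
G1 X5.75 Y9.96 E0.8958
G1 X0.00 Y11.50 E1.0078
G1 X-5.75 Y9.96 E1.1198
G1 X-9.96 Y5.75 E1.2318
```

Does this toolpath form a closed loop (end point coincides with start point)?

Start point (G0): (-11.50, 0.00). End point (last G1): the path does not return to the start — open.

no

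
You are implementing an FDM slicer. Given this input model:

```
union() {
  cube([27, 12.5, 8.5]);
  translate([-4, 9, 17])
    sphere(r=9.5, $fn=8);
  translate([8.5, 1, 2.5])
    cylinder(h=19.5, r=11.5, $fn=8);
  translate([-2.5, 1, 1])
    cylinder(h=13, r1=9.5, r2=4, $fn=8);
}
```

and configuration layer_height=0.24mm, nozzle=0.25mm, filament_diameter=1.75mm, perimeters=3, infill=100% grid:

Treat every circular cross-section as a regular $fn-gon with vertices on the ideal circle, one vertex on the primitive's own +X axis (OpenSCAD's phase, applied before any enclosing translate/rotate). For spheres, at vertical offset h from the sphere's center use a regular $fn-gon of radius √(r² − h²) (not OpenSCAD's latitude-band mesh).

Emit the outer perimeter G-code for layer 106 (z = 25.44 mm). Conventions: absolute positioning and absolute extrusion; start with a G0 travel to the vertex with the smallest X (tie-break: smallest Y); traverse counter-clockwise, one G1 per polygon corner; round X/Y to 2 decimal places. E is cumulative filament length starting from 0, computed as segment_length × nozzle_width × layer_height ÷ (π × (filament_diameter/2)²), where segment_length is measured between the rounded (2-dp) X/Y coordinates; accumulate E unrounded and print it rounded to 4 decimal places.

G0 X-8.36 Y9.00 Z25.44
G1 X-7.08 Y5.92 E0.0832
G1 X-4.00 Y4.64 E0.1664
G1 X-0.92 Y5.92 E0.2496
G1 X0.36 Y9.00 E0.3328
G1 X-0.92 Y12.08 E0.4160
G1 X-4.00 Y13.36 E0.4992
G1 X-7.08 Y12.08 E0.5824
G1 X-8.36 Y9.00 E0.6656

At z = 25.44 mm: the cube is absent (z outside [0, 8.5]); the sphere at (-4, 9): section is a regular 8-gon, circumradius = √(r²−h²) = √(9.5²−8.44²) = 4.361; the cylinder at (8.5, 1) is not intersected at this z (z outside [2.5, 22]); the cone at (-2.5, 1) is not intersected at this z (z outside [1, 14]); Taking the union: only the r=9.5 sphere at (-4, 9) is present, so the union is just that shape — 1 connected region. The outline is a single polygon with 8 vertices. Extrusion per mm of travel: 0.25 × 0.24 / (π × 0.875²) = 0.024945. Accumulating E over each segment gives final E = 0.6656.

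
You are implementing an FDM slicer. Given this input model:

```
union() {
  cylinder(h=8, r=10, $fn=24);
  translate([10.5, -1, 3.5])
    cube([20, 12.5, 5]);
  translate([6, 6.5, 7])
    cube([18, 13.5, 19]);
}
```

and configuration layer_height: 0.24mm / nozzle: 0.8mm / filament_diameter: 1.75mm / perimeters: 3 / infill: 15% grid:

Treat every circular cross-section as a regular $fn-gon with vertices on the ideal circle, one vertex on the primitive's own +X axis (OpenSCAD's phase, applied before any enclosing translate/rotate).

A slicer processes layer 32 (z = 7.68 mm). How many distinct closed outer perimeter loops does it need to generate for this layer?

At z = 7.68 mm: the cylinder: section is a regular 24-gon, circumradius r=10; the 20×12.5 cube at (10.5, -1) contributes its full rectangle; the 18×13.5 cube at (6, 6.5) contributes its full rectangle; Merging all regions: the regions partially overlap (shared area 68.68 mm²), so overlapping operands fuse into one piece — 1 connected region. The result has 1 disconnected region.

1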